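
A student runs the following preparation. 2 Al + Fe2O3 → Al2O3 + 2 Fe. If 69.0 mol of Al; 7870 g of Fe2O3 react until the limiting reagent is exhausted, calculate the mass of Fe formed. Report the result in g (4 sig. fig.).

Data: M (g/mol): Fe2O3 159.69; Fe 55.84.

n(Al) = 69.00 mol
n(Fe2O3) = 7870 / 159.69 = 49.28 mol
n/ν for Al = 69.00/2 = 34.50
n/ν for Fe2O3 = 49.28/1 = 49.28
Smallest n/ν is Al → limiting reagent.
n(Fe) = (2/2) × 69.00 = 69.00 mol
mass = 69.00 × 55.84 = 3853 g

3853 g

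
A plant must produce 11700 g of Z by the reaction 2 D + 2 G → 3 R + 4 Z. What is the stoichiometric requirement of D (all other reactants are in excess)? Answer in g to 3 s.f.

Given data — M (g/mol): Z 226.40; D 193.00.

n(Z) = 11700 / 226.40 = 51.68 mol
n(D) = (2/4) × 51.68 = 25.84 mol
mass = 25.84 × 193.00 = 4987 g

4990 g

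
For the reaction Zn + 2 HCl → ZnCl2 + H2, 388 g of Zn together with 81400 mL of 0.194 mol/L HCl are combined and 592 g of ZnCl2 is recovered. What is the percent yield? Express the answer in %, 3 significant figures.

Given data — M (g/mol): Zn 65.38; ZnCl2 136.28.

73.2 %

n(Zn) = 388.0 / 65.38 = 5.935 mol
n(HCl) = 0.194 × 81400/1000 = 15.79 mol
n/ν for Zn = 5.935/1 = 5.935
n/ν for HCl = 15.79/2 = 7.895
Smallest n/ν is Zn → limiting reagent.
theoretical n(ZnCl2) = (1/1) × 5.935 = 5.935 mol → 808.8 g
% yield = 592 / 808.8 × 100 = 73.19 %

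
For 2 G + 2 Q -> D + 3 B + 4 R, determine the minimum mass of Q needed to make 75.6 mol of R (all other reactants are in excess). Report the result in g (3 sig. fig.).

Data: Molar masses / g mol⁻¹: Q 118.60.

4480 g

n(R) = 75.60 mol
n(Q) = (2/4) × 75.60 = 37.80 mol
mass = 37.80 × 118.60 = 4483 g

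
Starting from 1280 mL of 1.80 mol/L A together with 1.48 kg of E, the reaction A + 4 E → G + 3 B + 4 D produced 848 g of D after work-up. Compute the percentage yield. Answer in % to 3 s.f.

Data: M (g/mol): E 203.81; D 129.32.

90.3 %

n(A) = 1.80 × 1280/1000 = 2.304 mol
n(E) = 1.480×1000 / 203.81 = 7.262 mol
n/ν for A = 2.304/1 = 2.304
n/ν for E = 7.262/4 = 1.816
Smallest n/ν is E → limiting reagent.
theoretical n(D) = (4/4) × 7.262 = 7.262 mol → 939.1 g
% yield = 848 / 939.1 × 100 = 90.30 %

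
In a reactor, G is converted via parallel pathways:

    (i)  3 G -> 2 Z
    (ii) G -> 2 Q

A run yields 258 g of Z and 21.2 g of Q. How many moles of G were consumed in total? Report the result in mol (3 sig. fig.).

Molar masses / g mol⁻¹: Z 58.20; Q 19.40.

n(Z) = 258 / 58.20 = 4.433 mol
n(Q) = 21.2 / 19.40 = 1.093 mol
n(G) via (i) = (3/2)×4.433 = 6.650 mol
n(G) via (ii) = (1/2)×1.093 = 0.5465 mol
total n(G) = 6.650 + 0.5465 = 7.197 mol

7.20 mol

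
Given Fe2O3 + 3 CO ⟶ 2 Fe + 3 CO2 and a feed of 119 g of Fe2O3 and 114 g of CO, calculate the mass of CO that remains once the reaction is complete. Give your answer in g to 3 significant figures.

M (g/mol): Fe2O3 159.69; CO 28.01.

51.4 g

n(Fe2O3) = 119.0 / 159.69 = 0.7452 mol
n(CO) = 114.0 / 28.01 = 4.070 mol
n/ν for Fe2O3 = 0.7452/1 = 0.7452
n/ν for CO = 4.070/3 = 1.357
Smallest n/ν is Fe2O3 → limiting reagent.
CO consumed = (3/1) × 0.7452 = 2.236 mol
CO remaining = 4.070 − 2.236 = 1.834 mol
mass = 1.834 × 28.01 = 51.37 g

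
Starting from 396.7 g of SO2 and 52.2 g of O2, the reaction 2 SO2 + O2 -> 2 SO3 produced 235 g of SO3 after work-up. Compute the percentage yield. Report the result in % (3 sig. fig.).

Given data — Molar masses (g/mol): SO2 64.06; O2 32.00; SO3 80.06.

90.0 %

n(SO2) = 396.7 / 64.06 = 6.193 mol
n(O2) = 52.20 / 32.00 = 1.631 mol
n/ν → SO2: 3.097, O2: 1.631; O2 is limiting.
theoretical n(SO3) = (2/1) × 1.631 = 3.262 mol → 261.2 g
% yield = 235 / 261.2 × 100 = 89.97 %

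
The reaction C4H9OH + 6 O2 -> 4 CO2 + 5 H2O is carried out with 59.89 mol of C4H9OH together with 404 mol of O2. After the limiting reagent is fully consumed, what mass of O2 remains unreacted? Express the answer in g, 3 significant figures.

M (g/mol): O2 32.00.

1430 g

n(C4H9OH) = 59.89 mol
n(O2) = 404.0 mol
n/ν for C4H9OH = 59.89/1 = 59.89
n/ν for O2 = 404.0/6 = 67.33
Smallest n/ν is C4H9OH → limiting reagent.
O2 consumed = (6/1) × 59.89 = 359.3 mol
O2 remaining = 404.0 − 359.3 = 44.70 mol
mass = 44.70 × 32.00 = 1430 g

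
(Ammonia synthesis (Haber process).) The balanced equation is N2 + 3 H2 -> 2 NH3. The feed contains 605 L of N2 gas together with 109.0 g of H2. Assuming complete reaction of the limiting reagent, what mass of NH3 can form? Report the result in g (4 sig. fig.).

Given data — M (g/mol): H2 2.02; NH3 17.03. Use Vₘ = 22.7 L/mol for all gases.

n(N2) = 605.0 / 22.7 = 26.65 mol
n(H2) = 109.0 / 2.02 = 53.96 mol
n/ν for N2 = 26.65/1 = 26.65
n/ν for H2 = 53.96/3 = 17.99
Smallest n/ν is H2 → limiting reagent.
n(NH3) = (2/3) × 53.96 = 35.97 mol
mass = 35.97 × 17.03 = 612.6 g

612.6 g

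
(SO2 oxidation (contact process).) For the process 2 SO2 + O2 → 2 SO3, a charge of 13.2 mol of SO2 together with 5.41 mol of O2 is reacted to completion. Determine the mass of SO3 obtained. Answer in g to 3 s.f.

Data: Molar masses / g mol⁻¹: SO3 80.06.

n(SO2) = 13.20 mol
n(O2) = 5.410 mol
n/ν → SO2: 6.600, O2: 5.410; O2 is limiting.
n(SO3) = (2/1) × 5.410 = 10.82 mol
mass = 10.82 × 80.06 = 866.2 g

866 g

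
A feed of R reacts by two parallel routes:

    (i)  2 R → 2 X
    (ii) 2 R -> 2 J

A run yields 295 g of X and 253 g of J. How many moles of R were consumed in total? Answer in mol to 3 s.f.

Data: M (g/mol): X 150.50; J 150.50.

n(X) = 295 / 150.50 = 1.960 mol
n(J) = 253 / 150.50 = 1.681 mol
n(R) via (i) = (2/2)×1.960 = 1.960 mol
n(R) via (ii) = (2/2)×1.681 = 1.681 mol
total n(R) = 1.960 + 1.681 = 3.641 mol

3.64 mol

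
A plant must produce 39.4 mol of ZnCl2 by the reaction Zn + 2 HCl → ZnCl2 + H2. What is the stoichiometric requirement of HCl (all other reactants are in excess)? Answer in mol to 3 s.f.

n(ZnCl2) = 39.40 mol
n(HCl) = (2/1) × 39.40 = 78.80 mol

78.8 mol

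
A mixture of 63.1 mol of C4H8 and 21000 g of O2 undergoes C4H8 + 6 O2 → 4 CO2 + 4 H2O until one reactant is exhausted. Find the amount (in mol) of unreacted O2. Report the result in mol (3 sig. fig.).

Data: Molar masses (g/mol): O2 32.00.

278 mol

n(C4H8) = 63.10 mol
n(O2) = 21000 / 32.00 = 656.3 mol
n/ν → C4H8: 63.10, O2: 109.4; C4H8 is limiting.
O2 consumed = (6/1) × 63.10 = 378.6 mol
O2 remaining = 656.3 − 378.6 = 277.7 mol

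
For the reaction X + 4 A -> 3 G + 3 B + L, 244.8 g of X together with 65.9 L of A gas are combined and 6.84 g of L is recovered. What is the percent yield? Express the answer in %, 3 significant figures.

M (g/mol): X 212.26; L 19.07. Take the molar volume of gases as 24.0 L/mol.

52.3 %

n(X) = 244.8 / 212.26 = 1.153 mol
n(A) = 65.90 / 24.0 = 2.746 mol
n/ν → X: 1.153, A: 0.6865; A is limiting.
theoretical n(L) = (1/4) × 2.746 = 0.6865 mol → 13.09 g
% yield = 6.84 / 13.09 × 100 = 52.25 %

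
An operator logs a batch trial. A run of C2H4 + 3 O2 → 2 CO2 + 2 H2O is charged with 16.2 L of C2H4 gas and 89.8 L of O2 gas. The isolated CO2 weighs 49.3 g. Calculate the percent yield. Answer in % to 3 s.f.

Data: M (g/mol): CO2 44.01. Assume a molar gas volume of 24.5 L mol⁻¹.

84.7 %

n(C2H4) = 16.20 / 24.5 = 0.6612 mol
n(O2) = 89.80 / 24.5 = 3.665 mol
n/ν → C2H4: 0.6612, O2: 1.222; C2H4 is limiting.
theoretical n(CO2) = (2/1) × 0.6612 = 1.322 mol → 58.18 g
% yield = 49.3 / 58.18 × 100 = 84.74 %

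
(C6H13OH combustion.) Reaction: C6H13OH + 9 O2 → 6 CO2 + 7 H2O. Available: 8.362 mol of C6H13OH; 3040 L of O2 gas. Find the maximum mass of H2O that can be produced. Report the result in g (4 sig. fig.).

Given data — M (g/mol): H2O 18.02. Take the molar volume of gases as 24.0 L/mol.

n(C6H13OH) = 8.362 mol
n(O2) = 3040 / 24.0 = 126.7 mol
n/ν for C6H13OH = 8.362/1 = 8.362
n/ν for O2 = 126.7/9 = 14.08
Smallest n/ν is C6H13OH → limiting reagent.
n(H2O) = (7/1) × 8.362 = 58.53 mol
mass = 58.53 × 18.02 = 1055 g

1055 g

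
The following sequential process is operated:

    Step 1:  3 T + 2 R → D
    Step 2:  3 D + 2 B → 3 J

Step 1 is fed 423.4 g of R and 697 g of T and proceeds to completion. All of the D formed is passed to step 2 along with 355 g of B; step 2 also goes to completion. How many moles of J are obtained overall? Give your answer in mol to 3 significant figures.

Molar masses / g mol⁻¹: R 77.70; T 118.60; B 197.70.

1.96 mol

Step 1:
n(R) = 423.4 / 77.70 = 5.449 mol
n(T) = 697.0 / 118.60 = 5.877 mol
n/ν → R: 2.725, T: 1.959; T is limiting.
n(D) produced = (1/3) × 5.877 = 1.959 mol
Step 2:
n(D) available = 1.959 mol
n(B) = 355.0 / 197.70 = 1.796 mol
n/ν → D: 0.6530, B: 0.8980; D is limiting.
n(J) = (3/3) × 1.959 = 1.959 mol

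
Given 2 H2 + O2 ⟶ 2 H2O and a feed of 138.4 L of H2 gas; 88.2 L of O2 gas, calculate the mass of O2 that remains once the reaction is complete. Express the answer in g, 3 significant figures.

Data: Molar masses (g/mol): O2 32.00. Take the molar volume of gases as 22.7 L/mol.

n(H2) = 138.4 / 22.7 = 6.097 mol
n(O2) = 88.20 / 22.7 = 3.885 mol
n/ν for H2 = 6.097/2 = 3.049
n/ν for O2 = 3.885/1 = 3.885
Smallest n/ν is H2 → limiting reagent.
O2 consumed = (1/2) × 6.097 = 3.049 mol
O2 remaining = 3.885 − 3.049 = 0.8360 mol
mass = 0.8360 × 32.00 = 26.75 g

26.8 g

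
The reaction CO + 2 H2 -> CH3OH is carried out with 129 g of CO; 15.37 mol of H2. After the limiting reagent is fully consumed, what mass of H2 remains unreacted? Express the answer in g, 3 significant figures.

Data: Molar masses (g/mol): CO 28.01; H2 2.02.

n(CO) = 129.0 / 28.01 = 4.605 mol
n(H2) = 15.37 mol
n/ν → CO: 4.605, H2: 7.685; CO is limiting.
H2 consumed = (2/1) × 4.605 = 9.210 mol
H2 remaining = 15.37 − 9.210 = 6.160 mol
mass = 6.160 × 2.02 = 12.44 g

12.4 g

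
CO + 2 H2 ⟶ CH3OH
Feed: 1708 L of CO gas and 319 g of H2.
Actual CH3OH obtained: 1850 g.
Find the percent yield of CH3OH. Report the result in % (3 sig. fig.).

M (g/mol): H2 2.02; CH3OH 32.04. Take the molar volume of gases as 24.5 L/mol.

n(CO) = 1708 / 24.5 = 69.71 mol
n(H2) = 319.0 / 2.02 = 157.9 mol
n/ν for CO = 69.71/1 = 69.71
n/ν for H2 = 157.9/2 = 78.95
Smallest n/ν is CO → limiting reagent.
theoretical n(CH3OH) = (1/1) × 69.71 = 69.71 mol → 2234 g
% yield = 1850 / 2234 × 100 = 82.81 %

82.8 %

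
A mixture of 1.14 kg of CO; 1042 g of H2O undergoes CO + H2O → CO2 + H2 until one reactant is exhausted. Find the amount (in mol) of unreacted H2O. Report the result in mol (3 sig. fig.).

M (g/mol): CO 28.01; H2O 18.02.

17.1 mol

n(CO) = 1.140×1000 / 28.01 = 40.70 mol
n(H2O) = 1042 / 18.02 = 57.82 mol
n/ν for CO = 40.70/1 = 40.70
n/ν for H2O = 57.82/1 = 57.82
Smallest n/ν is CO → limiting reagent.
H2O consumed = (1/1) × 40.70 = 40.70 mol
H2O remaining = 57.82 − 40.70 = 17.12 mol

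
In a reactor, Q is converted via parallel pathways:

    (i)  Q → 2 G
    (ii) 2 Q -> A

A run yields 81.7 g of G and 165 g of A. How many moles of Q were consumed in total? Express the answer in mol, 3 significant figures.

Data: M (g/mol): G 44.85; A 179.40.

n(G) = 81.7 / 44.85 = 1.822 mol
n(A) = 165 / 179.40 = 0.9197 mol
n(Q) via (i) = (1/2)×1.822 = 0.9110 mol
n(Q) via (ii) = (2/1)×0.9197 = 1.839 mol
total n(Q) = 0.9110 + 1.839 = 2.750 mol

2.75 mol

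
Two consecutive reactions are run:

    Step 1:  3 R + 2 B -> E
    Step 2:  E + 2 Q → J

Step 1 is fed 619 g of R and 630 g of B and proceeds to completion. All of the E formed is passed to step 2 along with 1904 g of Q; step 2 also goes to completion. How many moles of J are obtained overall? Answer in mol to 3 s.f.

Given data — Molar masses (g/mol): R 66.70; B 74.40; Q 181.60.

3.09 mol

Step 1:
n(R) = 619.0 / 66.70 = 9.280 mol
n(B) = 630.0 / 74.40 = 8.468 mol
n/ν → R: 3.093, B: 4.234; R is limiting.
n(E) produced = (1/3) × 9.280 = 3.093 mol
Step 2:
n(E) available = 3.093 mol
n(Q) = 1904 / 181.60 = 10.48 mol
n/ν → E: 3.093, Q: 5.240; E is limiting.
n(J) = (1/1) × 3.093 = 3.093 mol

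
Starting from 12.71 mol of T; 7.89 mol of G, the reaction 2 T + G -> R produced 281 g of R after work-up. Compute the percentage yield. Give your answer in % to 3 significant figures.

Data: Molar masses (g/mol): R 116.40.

n(T) = 12.71 mol
n(G) = 7.890 mol
n/ν for T = 12.71/2 = 6.355
n/ν for G = 7.890/1 = 7.890
Smallest n/ν is T → limiting reagent.
theoretical n(R) = (1/2) × 12.71 = 6.355 mol → 739.7 g
% yield = 281 / 739.7 × 100 = 37.99 %

38.0 %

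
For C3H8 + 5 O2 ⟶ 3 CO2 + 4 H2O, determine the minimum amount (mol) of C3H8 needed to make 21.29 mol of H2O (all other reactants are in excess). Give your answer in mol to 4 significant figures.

n(H2O) = 21.29 mol
n(C3H8) = (1/4) × 21.29 = 5.323 mol

5.323 mol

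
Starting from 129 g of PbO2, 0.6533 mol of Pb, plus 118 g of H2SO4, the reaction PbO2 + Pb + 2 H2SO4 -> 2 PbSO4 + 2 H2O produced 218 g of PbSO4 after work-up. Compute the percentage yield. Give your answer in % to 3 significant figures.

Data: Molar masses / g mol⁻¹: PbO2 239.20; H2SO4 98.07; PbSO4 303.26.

n(PbO2) = 129.0 / 239.20 = 0.5393 mol
n(Pb) = 0.6533 mol
n(H2SO4) = 118.0 / 98.07 = 1.203 mol
n/ν for PbO2 = 0.5393/1 = 0.5393
n/ν for Pb = 0.6533/1 = 0.6533
n/ν for H2SO4 = 1.203/2 = 0.6015
Smallest n/ν is PbO2 → limiting reagent.
theoretical n(PbSO4) = (2/1) × 0.5393 = 1.079 mol → 327.2 g
% yield = 218 / 327.2 × 100 = 66.63 %

66.6 %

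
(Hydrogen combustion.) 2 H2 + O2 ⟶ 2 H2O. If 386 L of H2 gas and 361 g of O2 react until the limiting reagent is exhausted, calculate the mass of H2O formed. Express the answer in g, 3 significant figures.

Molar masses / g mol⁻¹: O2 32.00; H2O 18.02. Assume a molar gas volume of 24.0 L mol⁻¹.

n(H2) = 386.0 / 24.0 = 16.08 mol
n(O2) = 361.0 / 32.00 = 11.28 mol
n/ν → H2: 8.040, O2: 11.28; H2 is limiting.
n(H2O) = (2/2) × 16.08 = 16.08 mol
mass = 16.08 × 18.02 = 289.8 g

290 g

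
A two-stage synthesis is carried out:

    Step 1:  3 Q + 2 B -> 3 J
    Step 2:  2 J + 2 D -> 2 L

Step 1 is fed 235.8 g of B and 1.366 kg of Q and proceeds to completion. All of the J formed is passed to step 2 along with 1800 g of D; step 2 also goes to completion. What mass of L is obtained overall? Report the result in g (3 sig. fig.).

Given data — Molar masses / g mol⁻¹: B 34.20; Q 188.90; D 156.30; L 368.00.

2660 g

Step 1:
n(B) = 235.8 / 34.20 = 6.895 mol
n(Q) = 1.366×1000 / 188.90 = 7.231 mol
n/ν for B = 6.895/2 = 3.448
n/ν for Q = 7.231/3 = 2.410
Smallest n/ν is Q → limiting reagent.
n(J) produced = (3/3) × 7.231 = 7.231 mol
Step 2:
n(J) available = 7.231 mol
n(D) = 1800 / 156.30 = 11.52 mol
n/ν for J = 7.231/2 = 3.616
n/ν for D = 11.52/2 = 5.760
Smallest n/ν is J → limiting reagent.
n(L) = (2/2) × 7.231 = 7.231 mol
mass = 7.231 × 368.00 = 2661 g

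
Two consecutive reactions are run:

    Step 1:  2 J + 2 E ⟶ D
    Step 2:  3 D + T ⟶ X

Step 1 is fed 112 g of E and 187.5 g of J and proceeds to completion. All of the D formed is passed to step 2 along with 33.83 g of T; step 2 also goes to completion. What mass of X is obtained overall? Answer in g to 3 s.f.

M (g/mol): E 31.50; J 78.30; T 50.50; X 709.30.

Step 1:
n(E) = 112.0 / 31.50 = 3.556 mol
n(J) = 187.5 / 78.30 = 2.395 mol
n/ν for E = 3.556/2 = 1.778
n/ν for J = 2.395/2 = 1.198
Smallest n/ν is J → limiting reagent.
n(D) produced = (1/2) × 2.395 = 1.198 mol
Step 2:
n(D) available = 1.198 mol
n(T) = 33.83 / 50.50 = 0.6699 mol
n/ν for D = 1.198/3 = 0.3993
n/ν for T = 0.6699/1 = 0.6699
Smallest n/ν is D → limiting reagent.
n(X) = (1/3) × 1.198 = 0.3993 mol
mass = 0.3993 × 709.30 = 283.2 g

283 g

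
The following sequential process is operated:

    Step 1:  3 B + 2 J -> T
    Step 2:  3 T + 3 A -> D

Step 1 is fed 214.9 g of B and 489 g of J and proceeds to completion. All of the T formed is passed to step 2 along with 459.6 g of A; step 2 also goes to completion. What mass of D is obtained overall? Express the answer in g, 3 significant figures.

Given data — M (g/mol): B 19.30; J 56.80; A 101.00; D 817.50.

1010 g

Step 1:
n(B) = 214.9 / 19.30 = 11.13 mol
n(J) = 489.0 / 56.80 = 8.609 mol
n/ν → B: 3.710, J: 4.305; B is limiting.
n(T) produced = (1/3) × 11.13 = 3.710 mol
Step 2:
n(T) available = 3.710 mol
n(A) = 459.6 / 101.00 = 4.550 mol
n/ν → T: 1.237, A: 1.517; T is limiting.
n(D) = (1/3) × 3.710 = 1.237 mol
mass = 1.237 × 817.50 = 1011 g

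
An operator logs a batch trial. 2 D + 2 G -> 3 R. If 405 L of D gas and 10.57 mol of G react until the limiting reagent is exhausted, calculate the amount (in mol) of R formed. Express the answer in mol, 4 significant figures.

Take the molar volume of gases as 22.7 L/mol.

n(D) = 405.0 / 22.7 = 17.84 mol
n(G) = 10.57 mol
n/ν for D = 17.84/2 = 8.920
n/ν for G = 10.57/2 = 5.285
Smallest n/ν is G → limiting reagent.
n(R) = (3/2) × 10.57 = 15.86 mol

15.86 mol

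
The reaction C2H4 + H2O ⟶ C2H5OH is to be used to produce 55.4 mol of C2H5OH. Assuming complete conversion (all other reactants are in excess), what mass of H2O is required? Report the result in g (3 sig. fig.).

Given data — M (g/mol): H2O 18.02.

998 g

n(C2H5OH) = 55.40 mol
n(H2O) = (1/1) × 55.40 = 55.40 mol
mass = 55.40 × 18.02 = 998.3 g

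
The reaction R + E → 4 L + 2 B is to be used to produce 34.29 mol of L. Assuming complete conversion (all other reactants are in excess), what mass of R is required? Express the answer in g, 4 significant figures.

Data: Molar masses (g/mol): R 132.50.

n(L) = 34.29 mol
n(R) = (1/4) × 34.29 = 8.573 mol
mass = 8.573 × 132.50 = 1136 g

1136 g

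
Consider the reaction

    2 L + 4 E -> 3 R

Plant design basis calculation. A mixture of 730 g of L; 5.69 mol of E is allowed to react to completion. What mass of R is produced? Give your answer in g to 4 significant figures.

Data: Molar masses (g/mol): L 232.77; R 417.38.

n(L) = 730.0 / 232.77 = 3.136 mol
n(E) = 5.690 mol
n/ν for L = 3.136/2 = 1.568
n/ν for E = 5.690/4 = 1.423
Smallest n/ν is E → limiting reagent.
n(R) = (3/4) × 5.690 = 4.268 mol
mass = 4.268 × 417.38 = 1781 g

1781 g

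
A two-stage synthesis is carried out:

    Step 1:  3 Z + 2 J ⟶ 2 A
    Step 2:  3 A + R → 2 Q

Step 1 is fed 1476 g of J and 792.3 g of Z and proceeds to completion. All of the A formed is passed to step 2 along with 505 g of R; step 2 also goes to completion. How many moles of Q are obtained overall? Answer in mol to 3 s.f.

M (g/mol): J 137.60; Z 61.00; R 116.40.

5.77 mol

Step 1:
n(J) = 1476 / 137.60 = 10.73 mol
n(Z) = 792.3 / 61.00 = 12.99 mol
n/ν for J = 10.73/2 = 5.365
n/ν for Z = 12.99/3 = 4.330
Smallest n/ν is Z → limiting reagent.
n(A) produced = (2/3) × 12.99 = 8.660 mol
Step 2:
n(A) available = 8.660 mol
n(R) = 505.0 / 116.40 = 4.338 mol
n/ν for A = 8.660/3 = 2.887
n/ν for R = 4.338/1 = 4.338
Smallest n/ν is A → limiting reagent.
n(Q) = (2/3) × 8.660 = 5.773 mol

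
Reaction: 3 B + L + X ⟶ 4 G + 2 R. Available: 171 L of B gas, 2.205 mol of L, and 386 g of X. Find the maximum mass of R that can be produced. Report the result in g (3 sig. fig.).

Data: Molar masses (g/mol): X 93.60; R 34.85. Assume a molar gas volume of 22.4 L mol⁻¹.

n(B) = 171.0 / 22.4 = 7.634 mol
n(L) = 2.205 mol
n(X) = 386.0 / 93.60 = 4.124 mol
n/ν for B = 7.634/3 = 2.545
n/ν for L = 2.205/1 = 2.205
n/ν for X = 4.124/1 = 4.124
Smallest n/ν is L → limiting reagent.
n(R) = (2/1) × 2.205 = 4.410 mol
mass = 4.410 × 34.85 = 153.7 g

154 g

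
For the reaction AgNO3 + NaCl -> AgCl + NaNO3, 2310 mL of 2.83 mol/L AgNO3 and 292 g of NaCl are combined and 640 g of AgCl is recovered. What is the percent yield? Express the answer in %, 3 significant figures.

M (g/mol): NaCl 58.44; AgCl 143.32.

n(AgNO3) = 2.83 × 2310/1000 = 6.537 mol
n(NaCl) = 292.0 / 58.44 = 4.997 mol
n/ν → AgNO3: 6.537, NaCl: 4.997; NaCl is limiting.
theoretical n(AgCl) = (1/1) × 4.997 = 4.997 mol → 716.2 g
% yield = 640 / 716.2 × 100 = 89.36 %

89.4 %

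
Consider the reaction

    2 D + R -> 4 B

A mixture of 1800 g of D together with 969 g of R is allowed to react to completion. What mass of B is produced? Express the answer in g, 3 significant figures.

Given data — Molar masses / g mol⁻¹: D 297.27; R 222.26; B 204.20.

n(D) = 1800 / 297.27 = 6.055 mol
n(R) = 969.0 / 222.26 = 4.360 mol
n/ν for D = 6.055/2 = 3.028
n/ν for R = 4.360/1 = 4.360
Smallest n/ν is D → limiting reagent.
n(B) = (4/2) × 6.055 = 12.11 mol
mass = 12.11 × 204.20 = 2473 g

2470 g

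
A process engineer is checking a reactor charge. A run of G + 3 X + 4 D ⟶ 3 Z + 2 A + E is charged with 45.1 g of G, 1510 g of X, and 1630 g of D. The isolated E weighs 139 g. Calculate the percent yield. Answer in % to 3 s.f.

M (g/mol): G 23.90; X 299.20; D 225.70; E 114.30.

72.3 %

n(G) = 45.10 / 23.90 = 1.887 mol
n(X) = 1510 / 299.20 = 5.047 mol
n(D) = 1630 / 225.70 = 7.222 mol
n/ν for G = 1.887/1 = 1.887
n/ν for X = 5.047/3 = 1.682
n/ν for D = 7.222/4 = 1.806
Smallest n/ν is X → limiting reagent.
theoretical n(E) = (1/3) × 5.047 = 1.682 mol → 192.3 g
% yield = 139 / 192.3 × 100 = 72.28 %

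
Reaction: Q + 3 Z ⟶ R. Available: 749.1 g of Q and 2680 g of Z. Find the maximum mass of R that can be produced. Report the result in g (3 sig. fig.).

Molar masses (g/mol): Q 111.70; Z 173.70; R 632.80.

3250 g

n(Q) = 749.1 / 111.70 = 6.706 mol
n(Z) = 2680 / 173.70 = 15.43 mol
n/ν for Q = 6.706/1 = 6.706
n/ν for Z = 15.43/3 = 5.143
Smallest n/ν is Z → limiting reagent.
n(R) = (1/3) × 15.43 = 5.143 mol
mass = 5.143 × 632.80 = 3254 g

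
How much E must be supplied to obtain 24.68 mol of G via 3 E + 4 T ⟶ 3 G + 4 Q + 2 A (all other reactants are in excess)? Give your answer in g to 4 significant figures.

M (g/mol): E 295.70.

7298 g

n(G) = 24.68 mol
n(E) = (3/3) × 24.68 = 24.68 mol
mass = 24.68 × 295.70 = 7298 g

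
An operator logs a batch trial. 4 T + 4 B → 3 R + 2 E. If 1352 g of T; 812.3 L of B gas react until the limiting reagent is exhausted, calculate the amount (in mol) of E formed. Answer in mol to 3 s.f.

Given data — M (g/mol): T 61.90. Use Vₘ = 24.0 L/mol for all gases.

10.9 mol

n(T) = 1352 / 61.90 = 21.84 mol
n(B) = 812.3 / 24.0 = 33.85 mol
n/ν for T = 21.84/4 = 5.460
n/ν for B = 33.85/4 = 8.463
Smallest n/ν is T → limiting reagent.
n(E) = (2/4) × 21.84 = 10.92 mol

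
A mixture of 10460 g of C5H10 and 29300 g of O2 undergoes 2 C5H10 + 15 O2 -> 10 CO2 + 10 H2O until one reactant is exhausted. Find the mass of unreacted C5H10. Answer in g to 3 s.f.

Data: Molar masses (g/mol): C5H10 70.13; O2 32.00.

n(C5H10) = 10460 / 70.13 = 149.2 mol
n(O2) = 29300 / 32.00 = 915.6 mol
n/ν for C5H10 = 149.2/2 = 74.60
n/ν for O2 = 915.6/15 = 61.04
Smallest n/ν is O2 → limiting reagent.
C5H10 consumed = (2/15) × 915.6 = 122.1 mol
C5H10 remaining = 149.2 − 122.1 = 27.10 mol
mass = 27.10 × 70.13 = 1901 g

1900 g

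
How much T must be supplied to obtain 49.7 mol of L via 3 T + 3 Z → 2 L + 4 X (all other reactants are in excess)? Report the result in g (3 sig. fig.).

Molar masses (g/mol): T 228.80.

n(L) = 49.70 mol
n(T) = (3/2) × 49.70 = 74.55 mol
mass = 74.55 × 228.80 = 17060 g

17100 g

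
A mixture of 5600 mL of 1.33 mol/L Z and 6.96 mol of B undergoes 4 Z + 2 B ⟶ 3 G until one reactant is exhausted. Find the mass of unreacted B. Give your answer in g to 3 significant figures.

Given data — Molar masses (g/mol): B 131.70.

426 g

n(Z) = 1.33 × 5600/1000 = 7.448 mol
n(B) = 6.960 mol
n/ν → Z: 1.862, B: 3.480; Z is limiting.
B consumed = (2/4) × 7.448 = 3.724 mol
B remaining = 6.960 − 3.724 = 3.236 mol
mass = 3.236 × 131.70 = 426.2 g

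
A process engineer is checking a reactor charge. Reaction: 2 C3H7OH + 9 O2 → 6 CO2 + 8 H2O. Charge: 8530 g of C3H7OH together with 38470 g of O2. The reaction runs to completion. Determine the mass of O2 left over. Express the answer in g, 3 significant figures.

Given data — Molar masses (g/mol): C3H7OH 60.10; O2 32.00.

n(C3H7OH) = 8530 / 60.10 = 141.9 mol
n(O2) = 38470 / 32.00 = 1202 mol
n/ν → C3H7OH: 70.95, O2: 133.6; C3H7OH is limiting.
O2 consumed = (9/2) × 141.9 = 638.6 mol
O2 remaining = 1202 − 638.6 = 563.4 mol
mass = 563.4 × 32.00 = 18030 g

18000 g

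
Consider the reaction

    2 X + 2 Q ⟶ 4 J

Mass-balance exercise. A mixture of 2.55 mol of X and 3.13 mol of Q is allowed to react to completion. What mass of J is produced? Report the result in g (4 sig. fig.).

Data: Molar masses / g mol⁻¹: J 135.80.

n(X) = 2.550 mol
n(Q) = 3.130 mol
n/ν for X = 2.550/2 = 1.275
n/ν for Q = 3.130/2 = 1.565
Smallest n/ν is X → limiting reagent.
n(J) = (4/2) × 2.550 = 5.100 mol
mass = 5.100 × 135.80 = 692.6 g

692.6 g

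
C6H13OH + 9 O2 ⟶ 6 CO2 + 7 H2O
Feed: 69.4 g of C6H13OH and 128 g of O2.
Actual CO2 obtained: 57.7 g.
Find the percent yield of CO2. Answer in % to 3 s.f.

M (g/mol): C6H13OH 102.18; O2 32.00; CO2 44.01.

49.2 %

n(C6H13OH) = 69.40 / 102.18 = 0.6792 mol
n(O2) = 128.0 / 32.00 = 4.000 mol
n/ν for C6H13OH = 0.6792/1 = 0.6792
n/ν for O2 = 4.000/9 = 0.4444
Smallest n/ν is O2 → limiting reagent.
theoretical n(CO2) = (6/9) × 4.000 = 2.667 mol → 117.4 g
% yield = 57.7 / 117.4 × 100 = 49.15 %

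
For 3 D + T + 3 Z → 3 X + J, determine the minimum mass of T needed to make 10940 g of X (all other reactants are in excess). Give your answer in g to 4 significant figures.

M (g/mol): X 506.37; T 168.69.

1215 g

n(X) = 10940 / 506.37 = 21.60 mol
n(T) = (1/3) × 21.60 = 7.200 mol
mass = 7.200 × 168.69 = 1215 g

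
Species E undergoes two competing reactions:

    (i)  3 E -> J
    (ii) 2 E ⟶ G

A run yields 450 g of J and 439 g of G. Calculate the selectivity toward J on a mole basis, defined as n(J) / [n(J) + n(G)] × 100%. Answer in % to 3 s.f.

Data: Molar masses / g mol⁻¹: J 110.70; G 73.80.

n(J) = 450 / 110.70 = 4.065 mol
n(G) = 439 / 73.80 = 5.949 mol
selectivity = 4.065/(4.065+5.949) × 100 = 40.59 %

40.6 %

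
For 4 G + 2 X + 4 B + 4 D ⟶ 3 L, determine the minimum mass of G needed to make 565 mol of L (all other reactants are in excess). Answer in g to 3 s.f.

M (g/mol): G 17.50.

n(L) = 565.0 mol
n(G) = (4/3) × 565.0 = 753.3 mol
mass = 753.3 × 17.50 = 13180 g

13200 g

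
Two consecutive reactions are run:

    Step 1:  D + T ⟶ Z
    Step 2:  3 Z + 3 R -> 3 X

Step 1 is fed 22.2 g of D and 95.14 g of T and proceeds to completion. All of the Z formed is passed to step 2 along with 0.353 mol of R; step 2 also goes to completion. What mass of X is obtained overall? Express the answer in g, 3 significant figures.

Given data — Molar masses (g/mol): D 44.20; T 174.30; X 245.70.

Step 1:
n(D) = 22.20 / 44.20 = 0.5023 mol
n(T) = 95.14 / 174.30 = 0.5458 mol
n/ν for D = 0.5023/1 = 0.5023
n/ν for T = 0.5458/1 = 0.5458
Smallest n/ν is D → limiting reagent.
n(Z) produced = (1/1) × 0.5023 = 0.5023 mol
Step 2:
n(Z) available = 0.5023 mol
n(R) = 0.3530 mol
n/ν for Z = 0.5023/3 = 0.1674
n/ν for R = 0.3530/3 = 0.1177
Smallest n/ν is R → limiting reagent.
n(X) = (3/3) × 0.3530 = 0.3530 mol
mass = 0.3530 × 245.70 = 86.73 g

86.7 g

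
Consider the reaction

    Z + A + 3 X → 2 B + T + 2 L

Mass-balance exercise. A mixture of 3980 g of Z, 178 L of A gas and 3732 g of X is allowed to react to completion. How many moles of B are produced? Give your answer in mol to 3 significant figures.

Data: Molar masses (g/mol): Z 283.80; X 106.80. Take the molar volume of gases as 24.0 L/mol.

n(Z) = 3980 / 283.80 = 14.02 mol
n(A) = 178.0 / 24.0 = 7.417 mol
n(X) = 3732 / 106.80 = 34.94 mol
n/ν for Z = 14.02/1 = 14.02
n/ν for A = 7.417/1 = 7.417
n/ν for X = 34.94/3 = 11.65
Smallest n/ν is A → limiting reagent.
n(B) = (2/1) × 7.417 = 14.83 mol

14.8 mol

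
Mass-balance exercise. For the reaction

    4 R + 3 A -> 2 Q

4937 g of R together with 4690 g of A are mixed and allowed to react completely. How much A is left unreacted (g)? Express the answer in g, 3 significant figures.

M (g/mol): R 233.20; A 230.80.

n(R) = 4937 / 233.20 = 21.17 mol
n(A) = 4690 / 230.80 = 20.32 mol
n/ν for R = 21.17/4 = 5.293
n/ν for A = 20.32/3 = 6.773
Smallest n/ν is R → limiting reagent.
A consumed = (3/4) × 21.17 = 15.88 mol
A remaining = 20.32 − 15.88 = 4.440 mol
mass = 4.440 × 230.80 = 1025 g

1030 g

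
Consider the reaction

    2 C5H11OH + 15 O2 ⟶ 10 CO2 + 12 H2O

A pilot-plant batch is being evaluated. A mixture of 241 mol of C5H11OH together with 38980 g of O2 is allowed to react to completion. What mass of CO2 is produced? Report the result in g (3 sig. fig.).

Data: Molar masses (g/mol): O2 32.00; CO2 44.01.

35700 g

n(C5H11OH) = 241.0 mol
n(O2) = 38980 / 32.00 = 1218 mol
n/ν → C5H11OH: 120.5, O2: 81.20; O2 is limiting.
n(CO2) = (10/15) × 1218 = 812.0 mol
mass = 812.0 × 44.01 = 35740 g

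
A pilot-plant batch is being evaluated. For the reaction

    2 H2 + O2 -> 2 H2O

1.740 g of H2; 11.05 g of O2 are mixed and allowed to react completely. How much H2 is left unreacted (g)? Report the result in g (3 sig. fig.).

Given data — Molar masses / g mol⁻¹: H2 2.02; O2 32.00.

n(H2) = 1.740 / 2.02 = 0.8614 mol
n(O2) = 11.05 / 32.00 = 0.3453 mol
n/ν for H2 = 0.8614/2 = 0.4307
n/ν for O2 = 0.3453/1 = 0.3453
Smallest n/ν is O2 → limiting reagent.
H2 consumed = (2/1) × 0.3453 = 0.6906 mol
H2 remaining = 0.8614 − 0.6906 = 0.1708 mol
mass = 0.1708 × 2.02 = 0.3450 g

0.345 g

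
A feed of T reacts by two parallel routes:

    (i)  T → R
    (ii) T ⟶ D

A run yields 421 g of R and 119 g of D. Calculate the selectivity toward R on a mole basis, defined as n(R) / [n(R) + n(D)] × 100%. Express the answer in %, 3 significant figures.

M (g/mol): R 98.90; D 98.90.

78.0 %

n(R) = 421 / 98.90 = 4.257 mol
n(D) = 119 / 98.90 = 1.203 mol
selectivity = 4.257/(4.257+1.203) × 100 = 77.97 %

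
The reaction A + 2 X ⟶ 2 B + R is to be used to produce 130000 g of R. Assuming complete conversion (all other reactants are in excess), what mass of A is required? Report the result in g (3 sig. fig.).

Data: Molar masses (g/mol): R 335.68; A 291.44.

113000 g

n(R) = 130000 / 335.68 = 387.3 mol
n(A) = (1/1) × 387.3 = 387.3 mol
mass = 387.3 × 291.44 = 112900 g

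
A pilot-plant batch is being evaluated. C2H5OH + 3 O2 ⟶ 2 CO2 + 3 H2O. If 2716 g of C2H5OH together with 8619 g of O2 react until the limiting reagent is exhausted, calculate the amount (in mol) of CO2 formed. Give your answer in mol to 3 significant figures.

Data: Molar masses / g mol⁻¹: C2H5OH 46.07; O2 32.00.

n(C2H5OH) = 2716 / 46.07 = 58.95 mol
n(O2) = 8619 / 32.00 = 269.3 mol
n/ν → C2H5OH: 58.95, O2: 89.77; C2H5OH is limiting.
n(CO2) = (2/1) × 58.95 = 117.9 mol

118 mol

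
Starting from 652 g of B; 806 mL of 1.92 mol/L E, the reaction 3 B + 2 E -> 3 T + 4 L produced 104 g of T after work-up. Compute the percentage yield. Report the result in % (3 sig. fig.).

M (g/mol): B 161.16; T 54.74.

n(B) = 652.0 / 161.16 = 4.046 mol
n(E) = 1.92 × 806.0/1000 = 1.548 mol
n/ν for B = 4.046/3 = 1.349
n/ν for E = 1.548/2 = 0.7740
Smallest n/ν is E → limiting reagent.
theoretical n(T) = (3/2) × 1.548 = 2.322 mol → 127.1 g
% yield = 104 / 127.1 × 100 = 81.83 %

81.8 %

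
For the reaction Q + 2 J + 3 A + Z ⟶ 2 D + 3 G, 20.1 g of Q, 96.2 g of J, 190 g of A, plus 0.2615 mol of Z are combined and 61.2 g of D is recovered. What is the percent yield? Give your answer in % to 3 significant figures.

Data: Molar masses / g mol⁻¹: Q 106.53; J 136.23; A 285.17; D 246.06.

65.9 %

n(Q) = 20.10 / 106.53 = 0.1887 mol
n(J) = 96.20 / 136.23 = 0.7062 mol
n(A) = 190.0 / 285.17 = 0.6663 mol
n(Z) = 0.2615 mol
n/ν for Q = 0.1887/1 = 0.1887
n/ν for J = 0.7062/2 = 0.3531
n/ν for A = 0.6663/3 = 0.2221
n/ν for Z = 0.2615/1 = 0.2615
Smallest n/ν is Q → limiting reagent.
theoretical n(D) = (2/1) × 0.1887 = 0.3774 mol → 92.86 g
% yield = 61.2 / 92.86 × 100 = 65.91 %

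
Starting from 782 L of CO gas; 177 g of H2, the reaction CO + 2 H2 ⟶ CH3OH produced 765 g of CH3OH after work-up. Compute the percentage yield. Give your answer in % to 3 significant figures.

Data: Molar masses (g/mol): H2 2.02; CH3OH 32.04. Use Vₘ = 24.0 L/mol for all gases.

73.3 %

n(CO) = 782.0 / 24.0 = 32.58 mol
n(H2) = 177.0 / 2.02 = 87.62 mol
n/ν for CO = 32.58/1 = 32.58
n/ν for H2 = 87.62/2 = 43.81
Smallest n/ν is CO → limiting reagent.
theoretical n(CH3OH) = (1/1) × 32.58 = 32.58 mol → 1044 g
% yield = 765 / 1044 × 100 = 73.28 %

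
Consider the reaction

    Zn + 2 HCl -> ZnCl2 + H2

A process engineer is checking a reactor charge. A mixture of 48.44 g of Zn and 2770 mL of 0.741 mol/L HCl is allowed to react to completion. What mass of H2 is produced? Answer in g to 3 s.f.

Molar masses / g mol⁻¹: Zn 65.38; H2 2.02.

1.50 g

n(Zn) = 48.44 / 65.38 = 0.7409 mol
n(HCl) = 0.741 × 2770/1000 = 2.053 mol
n/ν for Zn = 0.7409/1 = 0.7409
n/ν for HCl = 2.053/2 = 1.027
Smallest n/ν is Zn → limiting reagent.
n(H2) = (1/1) × 0.7409 = 0.7409 mol
mass = 0.7409 × 2.02 = 1.497 g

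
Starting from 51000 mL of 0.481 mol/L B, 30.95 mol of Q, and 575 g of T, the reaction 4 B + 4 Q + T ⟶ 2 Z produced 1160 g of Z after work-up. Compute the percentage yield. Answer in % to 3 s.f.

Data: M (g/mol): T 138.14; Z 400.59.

34.8 %

n(B) = 0.481 × 51000/1000 = 24.53 mol
n(Q) = 30.95 mol
n(T) = 575.0 / 138.14 = 4.162 mol
n/ν for B = 24.53/4 = 6.133
n/ν for Q = 30.95/4 = 7.738
n/ν for T = 4.162/1 = 4.162
Smallest n/ν is T → limiting reagent.
theoretical n(Z) = (2/1) × 4.162 = 8.324 mol → 3335 g
% yield = 1160 / 3335 × 100 = 34.78 %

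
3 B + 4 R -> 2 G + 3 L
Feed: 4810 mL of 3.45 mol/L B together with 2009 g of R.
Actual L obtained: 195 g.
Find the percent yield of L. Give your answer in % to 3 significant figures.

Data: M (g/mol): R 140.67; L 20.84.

87.4 %

n(B) = 3.45 × 4810/1000 = 16.59 mol
n(R) = 2009 / 140.67 = 14.28 mol
n/ν for B = 16.59/3 = 5.530
n/ν for R = 14.28/4 = 3.570
Smallest n/ν is R → limiting reagent.
theoretical n(L) = (3/4) × 14.28 = 10.71 mol → 223.2 g
% yield = 195 / 223.2 × 100 = 87.37 %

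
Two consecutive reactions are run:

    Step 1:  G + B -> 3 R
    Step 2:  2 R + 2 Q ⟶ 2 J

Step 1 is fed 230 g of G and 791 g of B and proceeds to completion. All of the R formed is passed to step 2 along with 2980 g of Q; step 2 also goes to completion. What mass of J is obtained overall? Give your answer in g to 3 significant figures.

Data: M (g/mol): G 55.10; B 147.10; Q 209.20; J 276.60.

Step 1:
n(G) = 230.0 / 55.10 = 4.174 mol
n(B) = 791.0 / 147.10 = 5.377 mol
n/ν for G = 4.174/1 = 4.174
n/ν for B = 5.377/1 = 5.377
Smallest n/ν is G → limiting reagent.
n(R) produced = (3/1) × 4.174 = 12.52 mol
Step 2:
n(R) available = 12.52 mol
n(Q) = 2980 / 209.20 = 14.24 mol
n/ν for R = 12.52/2 = 6.260
n/ν for Q = 14.24/2 = 7.120
Smallest n/ν is R → limiting reagent.
n(J) = (2/2) × 12.52 = 12.52 mol
mass = 12.52 × 276.60 = 3463 g

3460 g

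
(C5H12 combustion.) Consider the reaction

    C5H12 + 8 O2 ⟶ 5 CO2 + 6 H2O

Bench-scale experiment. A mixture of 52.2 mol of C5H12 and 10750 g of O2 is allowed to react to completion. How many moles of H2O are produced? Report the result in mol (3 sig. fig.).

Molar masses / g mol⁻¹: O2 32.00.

n(C5H12) = 52.20 mol
n(O2) = 10750 / 32.00 = 335.9 mol
n/ν for C5H12 = 52.20/1 = 52.20
n/ν for O2 = 335.9/8 = 41.99
Smallest n/ν is O2 → limiting reagent.
n(H2O) = (6/8) × 335.9 = 251.9 mol

252 mol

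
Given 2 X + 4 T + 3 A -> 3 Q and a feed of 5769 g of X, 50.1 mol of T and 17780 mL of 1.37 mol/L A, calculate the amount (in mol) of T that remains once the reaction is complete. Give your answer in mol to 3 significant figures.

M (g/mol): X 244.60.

17.6 mol

n(X) = 5769 / 244.60 = 23.59 mol
n(T) = 50.10 mol
n(A) = 1.37 × 17780/1000 = 24.36 mol
n/ν for X = 23.59/2 = 11.80
n/ν for T = 50.10/4 = 12.53
n/ν for A = 24.36/3 = 8.120
Smallest n/ν is A → limiting reagent.
T consumed = (4/3) × 24.36 = 32.48 mol
T remaining = 50.10 − 32.48 = 17.62 mol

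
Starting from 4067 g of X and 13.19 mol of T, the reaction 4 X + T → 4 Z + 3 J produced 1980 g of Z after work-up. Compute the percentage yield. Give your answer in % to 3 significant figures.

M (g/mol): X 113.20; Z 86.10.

n(X) = 4067 / 113.20 = 35.93 mol
n(T) = 13.19 mol
n/ν → X: 8.983, T: 13.19; X is limiting.
theoretical n(Z) = (4/4) × 35.93 = 35.93 mol → 3094 g
% yield = 1980 / 3094 × 100 = 63.99 %

64.0 %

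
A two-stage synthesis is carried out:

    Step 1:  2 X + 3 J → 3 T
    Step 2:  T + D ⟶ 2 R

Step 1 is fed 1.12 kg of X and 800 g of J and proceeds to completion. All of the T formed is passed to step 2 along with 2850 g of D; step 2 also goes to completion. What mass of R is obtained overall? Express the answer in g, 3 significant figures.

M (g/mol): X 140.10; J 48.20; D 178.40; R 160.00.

3840 g

Step 1:
n(X) = 1.120×1000 / 140.10 = 7.994 mol
n(J) = 800.0 / 48.20 = 16.60 mol
n/ν for X = 7.994/2 = 3.997
n/ν for J = 16.60/3 = 5.533
Smallest n/ν is X → limiting reagent.
n(T) produced = (3/2) × 7.994 = 11.99 mol
Step 2:
n(T) available = 11.99 mol
n(D) = 2850 / 178.40 = 15.98 mol
n/ν for T = 11.99/1 = 11.99
n/ν for D = 15.98/1 = 15.98
Smallest n/ν is T → limiting reagent.
n(R) = (2/1) × 11.99 = 23.98 mol
mass = 23.98 × 160.00 = 3837 g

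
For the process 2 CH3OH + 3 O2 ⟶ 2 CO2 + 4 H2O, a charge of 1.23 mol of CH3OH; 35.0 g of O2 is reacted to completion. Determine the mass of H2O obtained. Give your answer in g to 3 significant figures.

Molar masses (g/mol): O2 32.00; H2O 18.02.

26.3 g

n(CH3OH) = 1.230 mol
n(O2) = 35.00 / 32.00 = 1.094 mol
n/ν for CH3OH = 1.230/2 = 0.6150
n/ν for O2 = 1.094/3 = 0.3647
Smallest n/ν is O2 → limiting reagent.
n(H2O) = (4/3) × 1.094 = 1.459 mol
mass = 1.459 × 18.02 = 26.29 g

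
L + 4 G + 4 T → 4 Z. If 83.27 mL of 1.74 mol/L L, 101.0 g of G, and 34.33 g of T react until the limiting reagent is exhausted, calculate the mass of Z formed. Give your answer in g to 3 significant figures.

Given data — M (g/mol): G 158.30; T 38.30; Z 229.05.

133 g

n(L) = 1.74 × 83.27/1000 = 0.1449 mol
n(G) = 101.0 / 158.30 = 0.6380 mol
n(T) = 34.33 / 38.30 = 0.8963 mol
n/ν for L = 0.1449/1 = 0.1449
n/ν for G = 0.6380/4 = 0.1595
n/ν for T = 0.8963/4 = 0.2241
Smallest n/ν is L → limiting reagent.
n(Z) = (4/1) × 0.1449 = 0.5796 mol
mass = 0.5796 × 229.05 = 132.8 g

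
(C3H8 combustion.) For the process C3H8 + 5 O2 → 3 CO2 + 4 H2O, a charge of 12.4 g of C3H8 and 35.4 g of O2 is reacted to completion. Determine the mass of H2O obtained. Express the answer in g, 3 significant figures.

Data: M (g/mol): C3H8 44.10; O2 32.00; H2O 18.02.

n(C3H8) = 12.40 / 44.10 = 0.2812 mol
n(O2) = 35.40 / 32.00 = 1.106 mol
n/ν for C3H8 = 0.2812/1 = 0.2812
n/ν for O2 = 1.106/5 = 0.2212
Smallest n/ν is O2 → limiting reagent.
n(H2O) = (4/5) × 1.106 = 0.8848 mol
mass = 0.8848 × 18.02 = 15.94 g

15.9 g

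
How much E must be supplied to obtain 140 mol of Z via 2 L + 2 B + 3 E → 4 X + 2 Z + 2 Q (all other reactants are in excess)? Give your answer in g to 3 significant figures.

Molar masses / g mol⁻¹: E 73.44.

n(Z) = 140.0 mol
n(E) = (3/2) × 140.0 = 210.0 mol
mass = 210.0 × 73.44 = 15420 g

15400 g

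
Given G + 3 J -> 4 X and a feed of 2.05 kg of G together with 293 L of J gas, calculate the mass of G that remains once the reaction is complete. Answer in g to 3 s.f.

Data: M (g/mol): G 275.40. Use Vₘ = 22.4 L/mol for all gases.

n(G) = 2.050×1000 / 275.40 = 7.444 mol
n(J) = 293.0 / 22.4 = 13.08 mol
n/ν → G: 7.444, J: 4.360; J is limiting.
G consumed = (1/3) × 13.08 = 4.360 mol
G remaining = 7.444 − 4.360 = 3.084 mol
mass = 3.084 × 275.40 = 849.3 g

849 g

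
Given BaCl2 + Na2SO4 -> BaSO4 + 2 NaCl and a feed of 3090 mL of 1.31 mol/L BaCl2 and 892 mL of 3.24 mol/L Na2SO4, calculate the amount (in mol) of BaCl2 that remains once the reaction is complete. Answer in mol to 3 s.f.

n(BaCl2) = 1.31 × 3090/1000 = 4.048 mol
n(Na2SO4) = 3.24 × 892.0/1000 = 2.890 mol
n/ν for BaCl2 = 4.048/1 = 4.048
n/ν for Na2SO4 = 2.890/1 = 2.890
Smallest n/ν is Na2SO4 → limiting reagent.
BaCl2 consumed = (1/1) × 2.890 = 2.890 mol
BaCl2 remaining = 4.048 − 2.890 = 1.158 mol

1.16 mol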